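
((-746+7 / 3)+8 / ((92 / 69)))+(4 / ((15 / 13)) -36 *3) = -4211 / 5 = -842.20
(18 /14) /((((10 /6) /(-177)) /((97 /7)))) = -463563 /245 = -1892.09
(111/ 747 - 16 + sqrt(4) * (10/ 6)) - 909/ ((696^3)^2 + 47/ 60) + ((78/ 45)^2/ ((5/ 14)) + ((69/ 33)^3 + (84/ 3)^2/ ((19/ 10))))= 6726657701394610807499923821676/ 16105305202351474612861697625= 417.67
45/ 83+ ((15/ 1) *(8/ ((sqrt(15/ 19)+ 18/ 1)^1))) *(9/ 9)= 1227555/ 169901 - 40 *sqrt(285)/ 2047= 6.90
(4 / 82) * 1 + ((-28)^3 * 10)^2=48189030400.05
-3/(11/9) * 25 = -675/11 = -61.36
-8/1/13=-8/13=-0.62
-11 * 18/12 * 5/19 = -165/38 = -4.34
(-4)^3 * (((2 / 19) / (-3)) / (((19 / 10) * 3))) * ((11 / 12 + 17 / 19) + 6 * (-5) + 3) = -1837760 / 185193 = -9.92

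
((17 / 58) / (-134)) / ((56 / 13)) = -0.00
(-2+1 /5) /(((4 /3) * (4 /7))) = -189 /80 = -2.36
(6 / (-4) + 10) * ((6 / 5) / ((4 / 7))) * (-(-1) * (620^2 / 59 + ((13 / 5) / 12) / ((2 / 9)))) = 5490053457 / 47200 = 116314.69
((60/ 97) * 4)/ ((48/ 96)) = 480/ 97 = 4.95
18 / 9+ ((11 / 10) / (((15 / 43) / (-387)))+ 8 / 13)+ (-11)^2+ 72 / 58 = -20649859 / 18850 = -1095.48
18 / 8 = 9 / 4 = 2.25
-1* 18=-18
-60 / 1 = -60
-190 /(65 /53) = -2014 /13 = -154.92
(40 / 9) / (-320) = -1 / 72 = -0.01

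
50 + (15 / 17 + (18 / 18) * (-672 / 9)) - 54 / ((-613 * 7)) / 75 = -130123657 / 5471025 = -23.78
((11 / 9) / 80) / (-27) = -11 / 19440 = -0.00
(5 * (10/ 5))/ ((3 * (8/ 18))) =15/ 2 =7.50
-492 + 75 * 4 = -192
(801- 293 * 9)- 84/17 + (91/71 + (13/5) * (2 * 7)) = -10882671/6035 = -1803.26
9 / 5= 1.80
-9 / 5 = -1.80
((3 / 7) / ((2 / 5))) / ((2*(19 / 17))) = 255 / 532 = 0.48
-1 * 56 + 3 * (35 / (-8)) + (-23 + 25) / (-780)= -107839 / 1560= -69.13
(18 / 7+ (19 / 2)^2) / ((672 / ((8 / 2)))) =2599 / 4704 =0.55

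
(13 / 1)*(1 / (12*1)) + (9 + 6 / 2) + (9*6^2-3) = 4009 / 12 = 334.08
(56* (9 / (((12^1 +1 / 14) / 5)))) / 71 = 35280 / 11999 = 2.94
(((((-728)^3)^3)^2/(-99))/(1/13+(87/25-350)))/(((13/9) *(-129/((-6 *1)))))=82471679012849060888661021334650204851741772061081600/26628481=3097122926871009310995284000000000000000000000.00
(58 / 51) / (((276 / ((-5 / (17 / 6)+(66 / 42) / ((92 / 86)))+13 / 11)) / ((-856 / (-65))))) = 331108718 / 6886524645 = 0.05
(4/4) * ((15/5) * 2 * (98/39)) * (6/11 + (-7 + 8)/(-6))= 5.71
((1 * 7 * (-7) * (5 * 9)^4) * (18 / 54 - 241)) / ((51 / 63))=1015503378750 / 17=59735492867.65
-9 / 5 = -1.80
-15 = -15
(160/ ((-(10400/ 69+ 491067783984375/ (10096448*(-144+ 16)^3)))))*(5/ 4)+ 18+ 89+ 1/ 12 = 410294910622098847/ 3888494577651684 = 105.52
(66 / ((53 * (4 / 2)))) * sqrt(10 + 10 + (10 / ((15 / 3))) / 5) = 33 * sqrt(510) / 265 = 2.81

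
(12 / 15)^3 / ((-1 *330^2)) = -0.00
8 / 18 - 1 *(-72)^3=3359236 / 9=373248.44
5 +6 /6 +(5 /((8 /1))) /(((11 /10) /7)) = 439 /44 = 9.98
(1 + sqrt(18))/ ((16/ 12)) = 3/ 4 + 9 * sqrt(2)/ 4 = 3.93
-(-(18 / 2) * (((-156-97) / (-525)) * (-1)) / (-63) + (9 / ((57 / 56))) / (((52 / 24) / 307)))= -1137188309 / 907725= -1252.79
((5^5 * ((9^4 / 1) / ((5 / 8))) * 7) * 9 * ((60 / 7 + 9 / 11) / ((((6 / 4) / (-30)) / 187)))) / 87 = -24192375300000 / 29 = -834219837931.03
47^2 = 2209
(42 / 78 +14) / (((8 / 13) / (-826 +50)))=-18333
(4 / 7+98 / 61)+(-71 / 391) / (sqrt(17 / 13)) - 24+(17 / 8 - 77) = -330317 / 3416 - 71 * sqrt(221) / 6647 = -96.86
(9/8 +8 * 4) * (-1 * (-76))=5035/2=2517.50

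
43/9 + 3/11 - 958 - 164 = -110578/99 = -1116.95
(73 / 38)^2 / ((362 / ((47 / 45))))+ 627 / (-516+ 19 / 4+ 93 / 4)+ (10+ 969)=175365923296 / 179361045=977.73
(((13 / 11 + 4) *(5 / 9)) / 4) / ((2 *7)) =95 / 1848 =0.05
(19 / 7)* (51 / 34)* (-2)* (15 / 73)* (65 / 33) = -18525 / 5621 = -3.30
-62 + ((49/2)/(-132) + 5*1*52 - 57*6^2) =-489505/264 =-1854.19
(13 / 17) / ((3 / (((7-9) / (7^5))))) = -0.00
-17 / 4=-4.25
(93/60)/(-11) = -31/220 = -0.14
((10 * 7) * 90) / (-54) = -350 / 3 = -116.67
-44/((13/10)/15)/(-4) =1650/13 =126.92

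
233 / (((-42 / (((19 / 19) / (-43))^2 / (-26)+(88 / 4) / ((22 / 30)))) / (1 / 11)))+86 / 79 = -24636848965 / 1754604852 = -14.04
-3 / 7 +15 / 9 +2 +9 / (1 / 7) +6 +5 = 1622 / 21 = 77.24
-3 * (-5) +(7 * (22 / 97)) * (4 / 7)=1543 / 97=15.91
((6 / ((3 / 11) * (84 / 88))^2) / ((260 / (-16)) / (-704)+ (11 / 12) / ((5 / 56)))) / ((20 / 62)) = 5112402944 / 191675799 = 26.67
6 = 6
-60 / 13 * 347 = -20820 / 13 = -1601.54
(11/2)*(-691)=-7601/2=-3800.50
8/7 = 1.14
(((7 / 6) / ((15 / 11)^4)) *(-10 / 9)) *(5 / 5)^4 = -102487 / 273375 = -0.37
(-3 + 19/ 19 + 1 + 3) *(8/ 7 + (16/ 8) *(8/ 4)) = 72/ 7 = 10.29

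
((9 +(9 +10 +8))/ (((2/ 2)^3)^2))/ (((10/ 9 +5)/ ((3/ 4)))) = 243/ 55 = 4.42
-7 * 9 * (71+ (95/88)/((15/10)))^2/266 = -89624089/73568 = -1218.25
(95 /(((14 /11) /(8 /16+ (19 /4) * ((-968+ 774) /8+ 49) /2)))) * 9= 2548755 /64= 39824.30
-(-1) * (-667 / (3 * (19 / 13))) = -8671 / 57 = -152.12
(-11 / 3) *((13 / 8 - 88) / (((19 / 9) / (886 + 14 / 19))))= 48023118 / 361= 133028.03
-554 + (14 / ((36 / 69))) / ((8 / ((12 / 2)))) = -4271 / 8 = -533.88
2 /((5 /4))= 8 /5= 1.60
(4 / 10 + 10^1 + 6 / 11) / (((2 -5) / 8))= -4816 / 165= -29.19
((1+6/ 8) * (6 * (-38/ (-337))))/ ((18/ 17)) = 2261/ 2022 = 1.12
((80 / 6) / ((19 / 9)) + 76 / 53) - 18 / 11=67718 / 11077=6.11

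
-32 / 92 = -0.35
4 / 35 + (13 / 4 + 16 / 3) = 3653 / 420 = 8.70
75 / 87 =25 / 29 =0.86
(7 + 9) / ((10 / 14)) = 112 / 5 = 22.40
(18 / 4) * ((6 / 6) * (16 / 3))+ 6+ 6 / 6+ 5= 36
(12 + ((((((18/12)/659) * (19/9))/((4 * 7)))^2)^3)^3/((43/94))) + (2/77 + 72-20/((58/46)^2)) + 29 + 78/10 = 672221474450250433906762179598127184873968913893742669839069696110746905991613335497188579879659209/6210144118813118520555838976478131732078651626364864158575598693302321886443343427780180894023680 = 108.25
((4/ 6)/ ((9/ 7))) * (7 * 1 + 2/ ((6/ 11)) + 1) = 490/ 81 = 6.05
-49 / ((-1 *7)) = 7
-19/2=-9.50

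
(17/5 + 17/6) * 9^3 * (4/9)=10098/5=2019.60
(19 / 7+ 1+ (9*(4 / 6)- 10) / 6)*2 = 128 / 21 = 6.10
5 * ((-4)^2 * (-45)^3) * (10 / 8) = -9112500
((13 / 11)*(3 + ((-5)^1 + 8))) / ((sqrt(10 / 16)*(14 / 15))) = 234*sqrt(10) / 77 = 9.61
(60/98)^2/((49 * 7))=900/823543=0.00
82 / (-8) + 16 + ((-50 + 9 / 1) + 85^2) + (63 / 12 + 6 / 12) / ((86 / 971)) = 7254.67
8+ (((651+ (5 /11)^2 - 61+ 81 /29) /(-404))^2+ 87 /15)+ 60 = 47701604813094 /628028696405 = 75.95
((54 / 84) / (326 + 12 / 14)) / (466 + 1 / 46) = 207 / 49047856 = 0.00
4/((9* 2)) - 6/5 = -44/45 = -0.98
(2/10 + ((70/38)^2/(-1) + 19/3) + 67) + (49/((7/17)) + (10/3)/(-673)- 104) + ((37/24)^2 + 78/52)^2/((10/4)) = 18367413735481/201514936320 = 91.15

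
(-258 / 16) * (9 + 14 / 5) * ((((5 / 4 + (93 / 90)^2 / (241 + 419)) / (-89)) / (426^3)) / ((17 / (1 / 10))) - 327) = 33905758848667326790621 / 544934100268800000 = 62219.93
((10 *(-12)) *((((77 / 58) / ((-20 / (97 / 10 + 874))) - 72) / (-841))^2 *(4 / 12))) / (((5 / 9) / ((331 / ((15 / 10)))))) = -2281111547962593 / 5948233210000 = -383.49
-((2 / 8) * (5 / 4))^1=-5 / 16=-0.31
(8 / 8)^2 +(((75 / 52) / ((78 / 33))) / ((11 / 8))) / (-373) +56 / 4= 945480 / 63037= 15.00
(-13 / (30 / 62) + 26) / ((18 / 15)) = -13 / 18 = -0.72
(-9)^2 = 81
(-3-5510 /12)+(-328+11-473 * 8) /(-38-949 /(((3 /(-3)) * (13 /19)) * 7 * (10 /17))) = -19910269 /41838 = -475.89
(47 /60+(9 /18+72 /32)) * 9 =159 /5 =31.80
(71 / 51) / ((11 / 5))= 355 / 561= 0.63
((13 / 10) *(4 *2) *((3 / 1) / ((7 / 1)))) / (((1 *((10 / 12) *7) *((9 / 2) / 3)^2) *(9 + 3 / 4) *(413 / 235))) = 6016 / 303555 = 0.02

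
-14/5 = -2.80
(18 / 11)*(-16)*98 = -28224 / 11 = -2565.82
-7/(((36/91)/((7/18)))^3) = -1809323971/272097792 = -6.65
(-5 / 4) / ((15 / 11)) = -11 / 12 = -0.92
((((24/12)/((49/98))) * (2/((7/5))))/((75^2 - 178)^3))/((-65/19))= -152/14706641915693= -0.00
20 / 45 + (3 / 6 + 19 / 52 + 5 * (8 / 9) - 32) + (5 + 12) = -4327 / 468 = -9.25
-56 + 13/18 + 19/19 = -977/18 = -54.28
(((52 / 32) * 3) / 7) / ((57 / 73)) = 949 / 1064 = 0.89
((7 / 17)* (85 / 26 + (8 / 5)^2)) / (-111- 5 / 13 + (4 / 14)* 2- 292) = -185661 / 31157600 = -0.01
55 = 55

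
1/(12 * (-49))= -1/588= -0.00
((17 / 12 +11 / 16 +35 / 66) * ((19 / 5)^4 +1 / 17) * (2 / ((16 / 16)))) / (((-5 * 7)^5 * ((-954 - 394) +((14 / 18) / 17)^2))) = 64313620839 / 4143356573289062500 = 0.00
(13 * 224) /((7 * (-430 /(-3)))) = 624 /215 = 2.90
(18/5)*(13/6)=39/5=7.80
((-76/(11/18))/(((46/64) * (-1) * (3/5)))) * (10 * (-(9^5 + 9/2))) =-3916857600/23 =-170298156.52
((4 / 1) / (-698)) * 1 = -2 / 349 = -0.01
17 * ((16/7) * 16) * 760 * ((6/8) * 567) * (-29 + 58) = 5827023360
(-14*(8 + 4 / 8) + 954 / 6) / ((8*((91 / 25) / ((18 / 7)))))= 2250 / 637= 3.53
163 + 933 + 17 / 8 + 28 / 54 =1098.64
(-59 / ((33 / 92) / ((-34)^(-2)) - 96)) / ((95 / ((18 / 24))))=-1357 / 928340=-0.00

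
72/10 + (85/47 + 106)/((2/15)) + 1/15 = 815.83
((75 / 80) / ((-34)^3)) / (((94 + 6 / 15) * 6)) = -25 / 593647616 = -0.00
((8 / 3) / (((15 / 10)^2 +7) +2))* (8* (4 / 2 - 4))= -512 / 135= -3.79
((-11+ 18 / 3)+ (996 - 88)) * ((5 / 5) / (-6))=-301 / 2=-150.50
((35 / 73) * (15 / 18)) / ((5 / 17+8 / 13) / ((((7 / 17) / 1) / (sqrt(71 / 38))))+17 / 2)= 468083525 / 8701752351- 1066975 * sqrt(2698) / 2900584117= 0.03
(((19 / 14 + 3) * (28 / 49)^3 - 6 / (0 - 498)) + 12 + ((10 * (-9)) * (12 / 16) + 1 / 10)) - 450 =-502766056 / 996415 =-504.57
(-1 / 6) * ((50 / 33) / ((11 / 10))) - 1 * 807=-879073 / 1089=-807.23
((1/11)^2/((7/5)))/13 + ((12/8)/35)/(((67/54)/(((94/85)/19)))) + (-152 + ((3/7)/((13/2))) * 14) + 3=-126016150704/851032325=-148.07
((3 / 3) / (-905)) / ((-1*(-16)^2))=1 / 231680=0.00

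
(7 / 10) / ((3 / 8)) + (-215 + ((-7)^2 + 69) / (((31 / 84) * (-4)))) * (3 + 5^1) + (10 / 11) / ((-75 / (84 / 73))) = -880327684 / 373395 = -2357.63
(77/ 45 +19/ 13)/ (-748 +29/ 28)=-51968/ 12235275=-0.00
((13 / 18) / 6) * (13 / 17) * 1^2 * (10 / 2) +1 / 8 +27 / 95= 303299 / 348840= 0.87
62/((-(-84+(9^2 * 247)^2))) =-0.00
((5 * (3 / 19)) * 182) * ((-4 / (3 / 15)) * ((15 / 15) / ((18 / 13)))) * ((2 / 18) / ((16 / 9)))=-29575 / 228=-129.71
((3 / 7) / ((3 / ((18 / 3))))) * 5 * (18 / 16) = 135 / 28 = 4.82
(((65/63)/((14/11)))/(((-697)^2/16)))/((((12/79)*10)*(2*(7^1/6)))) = 11297/1499692383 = 0.00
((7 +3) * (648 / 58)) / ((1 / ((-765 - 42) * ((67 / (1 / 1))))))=-175183560 / 29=-6040812.41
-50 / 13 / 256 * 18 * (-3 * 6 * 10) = 48.68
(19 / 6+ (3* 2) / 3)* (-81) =-837 / 2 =-418.50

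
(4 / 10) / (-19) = -2 / 95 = -0.02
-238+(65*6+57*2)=266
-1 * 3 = -3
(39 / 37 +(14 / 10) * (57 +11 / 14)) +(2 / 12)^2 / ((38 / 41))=20748517 / 253080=81.98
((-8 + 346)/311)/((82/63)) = 10647/12751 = 0.83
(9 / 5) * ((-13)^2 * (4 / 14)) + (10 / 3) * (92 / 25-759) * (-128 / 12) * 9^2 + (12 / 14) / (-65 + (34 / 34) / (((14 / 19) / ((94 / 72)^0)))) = 22613371366 / 10395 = 2175408.50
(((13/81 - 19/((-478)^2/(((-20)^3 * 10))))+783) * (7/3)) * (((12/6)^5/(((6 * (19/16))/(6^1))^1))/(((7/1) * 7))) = 1871005571072/1846093599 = 1013.49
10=10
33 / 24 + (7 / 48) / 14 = 133 / 96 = 1.39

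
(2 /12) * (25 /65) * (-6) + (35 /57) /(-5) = -376 /741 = -0.51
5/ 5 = 1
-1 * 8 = -8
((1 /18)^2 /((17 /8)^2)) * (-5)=-80 /23409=-0.00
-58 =-58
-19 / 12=-1.58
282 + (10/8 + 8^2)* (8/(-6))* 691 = -59835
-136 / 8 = -17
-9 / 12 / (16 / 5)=-15 / 64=-0.23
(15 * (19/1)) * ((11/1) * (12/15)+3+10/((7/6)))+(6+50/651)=3783569/651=5811.93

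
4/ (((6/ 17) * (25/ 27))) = 12.24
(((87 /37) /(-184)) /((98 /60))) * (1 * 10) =-6525 /83398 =-0.08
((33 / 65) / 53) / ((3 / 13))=11 / 265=0.04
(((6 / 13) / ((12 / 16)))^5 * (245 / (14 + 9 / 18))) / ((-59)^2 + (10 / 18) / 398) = 57513738240 / 134259349415659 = 0.00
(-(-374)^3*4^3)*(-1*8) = -26784575488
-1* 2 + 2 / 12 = -11 / 6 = -1.83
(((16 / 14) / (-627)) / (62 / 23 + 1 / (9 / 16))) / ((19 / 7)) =-276 / 1838573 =-0.00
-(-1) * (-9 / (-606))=3 / 202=0.01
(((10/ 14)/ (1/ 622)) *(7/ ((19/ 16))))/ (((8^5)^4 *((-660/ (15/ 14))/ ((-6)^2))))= -13995/ 105420260077488570368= -0.00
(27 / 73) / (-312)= -9 / 7592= -0.00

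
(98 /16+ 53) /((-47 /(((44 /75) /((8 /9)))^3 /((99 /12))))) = -515097 /11750000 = -0.04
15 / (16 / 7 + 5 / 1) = 35 / 17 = 2.06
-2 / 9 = -0.22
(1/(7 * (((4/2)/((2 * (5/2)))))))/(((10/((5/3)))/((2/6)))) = 5/252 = 0.02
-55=-55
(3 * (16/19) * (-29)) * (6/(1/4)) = -33408/19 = -1758.32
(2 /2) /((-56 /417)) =-417 /56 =-7.45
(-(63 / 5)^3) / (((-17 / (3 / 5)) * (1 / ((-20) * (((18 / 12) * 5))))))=-4500846 / 425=-10590.23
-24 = -24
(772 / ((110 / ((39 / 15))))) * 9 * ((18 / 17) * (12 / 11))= 9754992 / 51425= 189.69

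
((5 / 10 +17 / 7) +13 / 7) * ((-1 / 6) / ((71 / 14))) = -67 / 426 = -0.16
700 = 700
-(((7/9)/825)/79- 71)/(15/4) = 166587272/8798625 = 18.93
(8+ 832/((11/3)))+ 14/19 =235.65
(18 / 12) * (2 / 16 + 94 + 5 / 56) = 3957 / 28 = 141.32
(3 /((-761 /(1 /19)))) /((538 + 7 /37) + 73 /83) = -9213 /23936585320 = -0.00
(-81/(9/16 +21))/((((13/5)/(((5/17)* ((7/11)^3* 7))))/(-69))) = 15558480/294151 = 52.89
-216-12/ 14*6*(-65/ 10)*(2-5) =-2214/ 7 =-316.29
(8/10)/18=2/45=0.04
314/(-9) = -314/9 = -34.89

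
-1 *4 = -4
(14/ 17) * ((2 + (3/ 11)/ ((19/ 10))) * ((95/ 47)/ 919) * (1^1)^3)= 31360/ 8077091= 0.00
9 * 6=54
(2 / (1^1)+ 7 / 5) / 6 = 0.57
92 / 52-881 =-11430 / 13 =-879.23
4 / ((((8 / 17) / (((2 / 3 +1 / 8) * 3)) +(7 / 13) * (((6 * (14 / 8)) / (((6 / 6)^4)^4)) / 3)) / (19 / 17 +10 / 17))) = 57304 / 17491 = 3.28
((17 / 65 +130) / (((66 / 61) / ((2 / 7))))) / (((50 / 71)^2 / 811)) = 2111528494237 / 37537500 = 56251.18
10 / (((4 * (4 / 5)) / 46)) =575 / 4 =143.75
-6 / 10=-3 / 5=-0.60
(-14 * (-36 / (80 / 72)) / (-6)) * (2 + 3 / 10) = -4347 / 25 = -173.88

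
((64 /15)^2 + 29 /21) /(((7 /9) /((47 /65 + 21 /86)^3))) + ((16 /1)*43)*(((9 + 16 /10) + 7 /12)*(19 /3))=93887791903598582089 /1925812590975000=48752.30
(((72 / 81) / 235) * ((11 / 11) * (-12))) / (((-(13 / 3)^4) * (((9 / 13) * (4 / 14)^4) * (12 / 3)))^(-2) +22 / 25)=-3163297546240 / 62974425983253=-0.05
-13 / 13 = -1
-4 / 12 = -1 / 3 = -0.33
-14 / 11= -1.27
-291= -291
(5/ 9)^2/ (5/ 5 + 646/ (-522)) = -725/ 558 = -1.30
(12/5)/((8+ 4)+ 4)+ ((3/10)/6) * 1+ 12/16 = 19/20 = 0.95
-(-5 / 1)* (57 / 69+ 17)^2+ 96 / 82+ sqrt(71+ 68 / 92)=5* sqrt(1518) / 23+ 34485892 / 21689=1598.49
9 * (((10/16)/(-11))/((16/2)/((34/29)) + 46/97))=-0.07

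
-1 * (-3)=3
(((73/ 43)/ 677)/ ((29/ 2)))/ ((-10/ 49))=-3577/ 4221095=-0.00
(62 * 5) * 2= 620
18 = 18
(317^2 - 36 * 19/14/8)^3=22271552058379019761/21952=1014556853971347.47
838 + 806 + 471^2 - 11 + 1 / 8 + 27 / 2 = 1787901 / 8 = 223487.62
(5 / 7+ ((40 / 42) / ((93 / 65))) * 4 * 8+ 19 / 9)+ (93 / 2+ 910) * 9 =11239679 / 1302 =8632.63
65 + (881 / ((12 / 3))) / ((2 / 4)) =1011 / 2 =505.50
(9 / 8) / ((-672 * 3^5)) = -1 / 145152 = -0.00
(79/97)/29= 79/2813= 0.03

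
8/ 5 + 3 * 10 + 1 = 163/ 5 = 32.60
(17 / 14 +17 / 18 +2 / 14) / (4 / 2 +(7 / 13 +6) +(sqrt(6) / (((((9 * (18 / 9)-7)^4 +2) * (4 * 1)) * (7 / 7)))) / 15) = 2990908996101000 / 11095717034340617-398696350 * sqrt(6) / 11095717034340617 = 0.27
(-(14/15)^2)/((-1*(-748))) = -0.00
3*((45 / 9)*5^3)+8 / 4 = 1877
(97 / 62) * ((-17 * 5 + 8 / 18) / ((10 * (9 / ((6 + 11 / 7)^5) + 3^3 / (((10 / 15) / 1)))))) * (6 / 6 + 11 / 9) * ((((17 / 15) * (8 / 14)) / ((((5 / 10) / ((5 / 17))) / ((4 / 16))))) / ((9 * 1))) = -123479746827124 / 16075954281154761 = -0.01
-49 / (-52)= 49 / 52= 0.94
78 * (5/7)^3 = 9750/343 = 28.43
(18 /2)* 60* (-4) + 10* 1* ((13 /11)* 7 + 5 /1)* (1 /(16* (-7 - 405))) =-2160.02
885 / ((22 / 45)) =1810.23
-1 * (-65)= 65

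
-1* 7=-7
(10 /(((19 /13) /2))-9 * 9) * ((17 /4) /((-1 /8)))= 43486 /19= 2288.74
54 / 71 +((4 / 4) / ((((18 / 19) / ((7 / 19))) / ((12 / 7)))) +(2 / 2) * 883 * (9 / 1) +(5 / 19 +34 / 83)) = 2670110648 / 335901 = 7949.10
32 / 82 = 16 / 41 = 0.39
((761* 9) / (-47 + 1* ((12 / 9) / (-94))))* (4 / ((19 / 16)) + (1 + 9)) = -245290086 / 125951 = -1947.50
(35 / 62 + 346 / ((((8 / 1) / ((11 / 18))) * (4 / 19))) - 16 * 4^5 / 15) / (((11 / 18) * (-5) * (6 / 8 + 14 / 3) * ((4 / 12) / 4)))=700.50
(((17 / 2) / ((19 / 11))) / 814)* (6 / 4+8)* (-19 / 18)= -323 / 5328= -0.06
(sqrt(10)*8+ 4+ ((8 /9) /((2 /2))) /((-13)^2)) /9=6092 /13689+ 8*sqrt(10) /9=3.26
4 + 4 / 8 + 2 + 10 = 33 / 2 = 16.50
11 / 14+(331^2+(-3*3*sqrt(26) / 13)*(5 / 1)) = 1533865 / 14- 45*sqrt(26) / 13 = 109544.14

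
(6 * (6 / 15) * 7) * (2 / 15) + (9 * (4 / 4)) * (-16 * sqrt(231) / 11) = 56 / 25 - 144 * sqrt(231) / 11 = -196.72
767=767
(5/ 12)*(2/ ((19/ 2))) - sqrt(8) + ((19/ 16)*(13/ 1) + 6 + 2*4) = 26927/ 912 - 2*sqrt(2) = 26.70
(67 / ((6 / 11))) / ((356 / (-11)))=-8107 / 2136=-3.80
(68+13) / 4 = 81 / 4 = 20.25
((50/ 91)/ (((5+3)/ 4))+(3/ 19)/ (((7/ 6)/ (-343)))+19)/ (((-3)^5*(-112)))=-5867/ 5882058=-0.00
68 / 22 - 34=-340 / 11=-30.91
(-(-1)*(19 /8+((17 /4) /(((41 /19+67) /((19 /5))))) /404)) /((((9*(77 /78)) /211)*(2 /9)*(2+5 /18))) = 207550167513 /1862124880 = 111.46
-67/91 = -0.74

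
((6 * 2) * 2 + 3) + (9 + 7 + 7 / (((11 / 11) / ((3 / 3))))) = 50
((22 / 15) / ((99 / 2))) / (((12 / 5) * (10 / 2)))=1 / 405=0.00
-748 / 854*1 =-374 / 427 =-0.88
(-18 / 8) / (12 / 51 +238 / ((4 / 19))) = -51 / 25630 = -0.00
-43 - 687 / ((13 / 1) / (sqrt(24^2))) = -17047 / 13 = -1311.31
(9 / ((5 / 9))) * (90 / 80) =729 / 40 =18.22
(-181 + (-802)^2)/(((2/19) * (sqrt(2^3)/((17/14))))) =207696429 * sqrt(2)/112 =2622563.45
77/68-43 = -2847/68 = -41.87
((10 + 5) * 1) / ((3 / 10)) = 50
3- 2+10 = 11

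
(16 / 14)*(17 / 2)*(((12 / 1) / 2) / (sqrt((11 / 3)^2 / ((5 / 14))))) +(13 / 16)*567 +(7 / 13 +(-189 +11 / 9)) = 612*sqrt(70) / 539 +511895 / 1872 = 282.95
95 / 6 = 15.83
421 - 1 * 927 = -506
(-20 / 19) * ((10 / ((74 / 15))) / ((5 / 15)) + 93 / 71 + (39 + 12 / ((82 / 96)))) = -130195620 / 2046433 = -63.62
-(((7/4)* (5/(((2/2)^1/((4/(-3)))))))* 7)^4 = -3603000625/81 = -44481489.20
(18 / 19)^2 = 324 / 361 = 0.90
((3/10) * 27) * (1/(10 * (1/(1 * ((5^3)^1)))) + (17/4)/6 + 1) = 9207/80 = 115.09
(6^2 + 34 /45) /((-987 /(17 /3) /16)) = -3.38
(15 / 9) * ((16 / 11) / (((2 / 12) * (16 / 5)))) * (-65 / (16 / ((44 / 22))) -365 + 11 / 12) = -223325 / 132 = -1691.86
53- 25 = 28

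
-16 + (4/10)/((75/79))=-5842/375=-15.58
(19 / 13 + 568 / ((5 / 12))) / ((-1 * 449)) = -88703 / 29185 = -3.04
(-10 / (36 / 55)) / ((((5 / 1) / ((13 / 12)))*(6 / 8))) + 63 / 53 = -3.22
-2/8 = -1/4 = -0.25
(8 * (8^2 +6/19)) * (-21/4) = -51324/19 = -2701.26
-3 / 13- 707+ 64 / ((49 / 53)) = -406410 / 637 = -638.01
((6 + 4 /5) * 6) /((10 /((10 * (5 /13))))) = 15.69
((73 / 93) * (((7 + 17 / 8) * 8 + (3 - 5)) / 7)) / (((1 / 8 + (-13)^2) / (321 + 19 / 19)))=1907344 / 125829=15.16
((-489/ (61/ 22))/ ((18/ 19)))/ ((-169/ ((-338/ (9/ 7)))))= -476938/ 1647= -289.58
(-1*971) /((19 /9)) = -459.95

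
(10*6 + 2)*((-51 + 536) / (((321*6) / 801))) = 1338115 / 107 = 12505.75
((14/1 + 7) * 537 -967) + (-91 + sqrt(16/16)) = 10220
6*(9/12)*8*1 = 36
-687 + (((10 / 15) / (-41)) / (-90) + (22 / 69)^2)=-2011248116 / 2928015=-686.90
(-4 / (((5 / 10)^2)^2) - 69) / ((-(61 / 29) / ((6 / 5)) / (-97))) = -2244774 / 305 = -7359.91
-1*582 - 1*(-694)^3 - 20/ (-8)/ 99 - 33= 66182444267/ 198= 334254769.03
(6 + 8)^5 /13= 537824 /13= 41371.08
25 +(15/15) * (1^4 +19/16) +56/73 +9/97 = 3177659/113296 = 28.05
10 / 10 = 1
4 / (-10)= -2 / 5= -0.40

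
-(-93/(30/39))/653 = 1209/6530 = 0.19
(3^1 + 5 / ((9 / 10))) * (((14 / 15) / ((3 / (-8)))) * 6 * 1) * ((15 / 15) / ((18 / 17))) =-146608 / 1215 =-120.67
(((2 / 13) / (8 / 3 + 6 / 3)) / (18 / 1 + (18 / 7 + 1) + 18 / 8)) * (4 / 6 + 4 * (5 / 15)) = 24 / 8671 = 0.00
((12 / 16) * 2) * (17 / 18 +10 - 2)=161 / 12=13.42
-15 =-15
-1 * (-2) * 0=0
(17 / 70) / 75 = 17 / 5250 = 0.00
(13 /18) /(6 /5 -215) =-65 /19242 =-0.00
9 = 9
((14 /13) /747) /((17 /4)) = 56 /165087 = 0.00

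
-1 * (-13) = 13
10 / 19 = 0.53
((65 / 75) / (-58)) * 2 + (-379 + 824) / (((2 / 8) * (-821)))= -784973 / 357135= -2.20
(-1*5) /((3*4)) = -5 /12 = -0.42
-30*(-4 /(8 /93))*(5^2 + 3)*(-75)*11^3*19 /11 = -6734920500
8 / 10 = 4 / 5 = 0.80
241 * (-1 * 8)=-1928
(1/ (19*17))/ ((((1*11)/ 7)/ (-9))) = -63/ 3553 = -0.02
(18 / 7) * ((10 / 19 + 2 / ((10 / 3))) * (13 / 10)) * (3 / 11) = 37557 / 36575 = 1.03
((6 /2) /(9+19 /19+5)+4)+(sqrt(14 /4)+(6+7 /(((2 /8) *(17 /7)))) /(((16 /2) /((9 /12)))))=sqrt(14) /2+7947 /1360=7.71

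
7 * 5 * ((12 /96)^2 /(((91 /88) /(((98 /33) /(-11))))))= -245 /1716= -0.14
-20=-20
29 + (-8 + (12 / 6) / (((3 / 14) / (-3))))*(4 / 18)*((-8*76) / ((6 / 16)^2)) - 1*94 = 34523.44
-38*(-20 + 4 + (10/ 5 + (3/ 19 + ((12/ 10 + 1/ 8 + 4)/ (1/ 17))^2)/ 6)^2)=-6916124054429649/ 97280000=-71095025.23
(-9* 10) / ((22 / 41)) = -1845 / 11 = -167.73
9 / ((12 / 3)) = 9 / 4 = 2.25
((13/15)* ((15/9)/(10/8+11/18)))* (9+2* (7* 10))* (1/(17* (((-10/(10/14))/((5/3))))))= -19370/23919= -0.81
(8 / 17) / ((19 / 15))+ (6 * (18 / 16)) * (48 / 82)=57246 / 13243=4.32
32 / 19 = 1.68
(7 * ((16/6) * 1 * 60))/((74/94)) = 52640/37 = 1422.70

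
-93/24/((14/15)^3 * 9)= -11625/21952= -0.53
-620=-620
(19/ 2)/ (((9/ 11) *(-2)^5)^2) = 2299/ 165888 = 0.01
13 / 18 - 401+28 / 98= -50399 / 126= -399.99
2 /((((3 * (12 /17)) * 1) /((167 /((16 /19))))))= 53941 /288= 187.30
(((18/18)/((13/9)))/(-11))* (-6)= 54/143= 0.38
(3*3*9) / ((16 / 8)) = 81 / 2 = 40.50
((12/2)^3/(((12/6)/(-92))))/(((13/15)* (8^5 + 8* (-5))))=-18630/53183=-0.35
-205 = -205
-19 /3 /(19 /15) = -5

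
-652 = -652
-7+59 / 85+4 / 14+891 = 526563 / 595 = 884.98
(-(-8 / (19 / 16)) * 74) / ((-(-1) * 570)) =4736 / 5415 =0.87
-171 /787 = -0.22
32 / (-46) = -0.70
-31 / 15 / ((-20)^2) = -31 / 6000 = -0.01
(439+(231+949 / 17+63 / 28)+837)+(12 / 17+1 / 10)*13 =31511 / 20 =1575.55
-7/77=-0.09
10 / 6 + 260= 261.67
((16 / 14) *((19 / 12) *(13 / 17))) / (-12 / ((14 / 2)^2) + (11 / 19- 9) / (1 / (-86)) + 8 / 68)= 0.00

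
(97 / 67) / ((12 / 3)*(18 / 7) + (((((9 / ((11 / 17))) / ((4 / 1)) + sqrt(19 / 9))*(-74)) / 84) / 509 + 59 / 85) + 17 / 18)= 357735863346400*sqrt(19) / 60838388860027358603 + 7390296619334148520 / 60838388860027358603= 0.12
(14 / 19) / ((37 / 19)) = 14 / 37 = 0.38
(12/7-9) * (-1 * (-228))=-1661.14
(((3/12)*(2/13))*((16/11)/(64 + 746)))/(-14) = -2/405405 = -0.00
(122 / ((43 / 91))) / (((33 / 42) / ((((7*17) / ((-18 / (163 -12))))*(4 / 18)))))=-2792885732 / 38313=-72896.56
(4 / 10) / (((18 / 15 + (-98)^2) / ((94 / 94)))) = 1 / 24013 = 0.00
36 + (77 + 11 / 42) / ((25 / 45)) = 2451 / 14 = 175.07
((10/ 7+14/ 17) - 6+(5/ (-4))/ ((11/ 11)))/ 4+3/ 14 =-1971/ 1904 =-1.04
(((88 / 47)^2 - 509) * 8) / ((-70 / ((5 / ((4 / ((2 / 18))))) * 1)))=1116637 / 139167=8.02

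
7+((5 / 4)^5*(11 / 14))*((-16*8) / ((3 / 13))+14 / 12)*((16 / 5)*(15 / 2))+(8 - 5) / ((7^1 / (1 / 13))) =-1483744195 / 46592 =-31845.47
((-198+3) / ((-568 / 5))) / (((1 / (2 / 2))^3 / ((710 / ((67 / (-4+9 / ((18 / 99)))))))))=443625 / 536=827.66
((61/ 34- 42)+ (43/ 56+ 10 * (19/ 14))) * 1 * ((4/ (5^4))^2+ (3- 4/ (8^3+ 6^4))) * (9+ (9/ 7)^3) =-49738177630683/ 57654012500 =-862.70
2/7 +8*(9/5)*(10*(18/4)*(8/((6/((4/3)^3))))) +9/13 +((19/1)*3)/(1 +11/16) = 1705777/819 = 2082.76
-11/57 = -0.19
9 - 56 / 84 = 25 / 3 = 8.33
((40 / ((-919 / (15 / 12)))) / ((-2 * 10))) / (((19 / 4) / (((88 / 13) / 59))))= 880 / 13392587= 0.00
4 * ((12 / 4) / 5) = 12 / 5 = 2.40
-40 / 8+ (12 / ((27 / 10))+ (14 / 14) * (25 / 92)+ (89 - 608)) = -429967 / 828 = -519.28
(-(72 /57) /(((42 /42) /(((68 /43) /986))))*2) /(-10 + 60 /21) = 336 /592325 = 0.00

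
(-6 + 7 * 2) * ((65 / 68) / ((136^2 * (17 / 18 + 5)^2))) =5265 / 449991496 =0.00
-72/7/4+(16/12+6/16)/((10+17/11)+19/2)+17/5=176909/194460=0.91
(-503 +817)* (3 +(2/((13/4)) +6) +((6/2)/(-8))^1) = 150877/52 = 2901.48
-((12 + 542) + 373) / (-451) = 927 / 451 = 2.06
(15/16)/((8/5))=75/128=0.59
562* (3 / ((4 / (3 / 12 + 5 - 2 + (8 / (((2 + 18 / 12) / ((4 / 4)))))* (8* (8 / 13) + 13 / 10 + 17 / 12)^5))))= 2111528627649881087519 / 84209252400000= 25074781.78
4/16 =1/4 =0.25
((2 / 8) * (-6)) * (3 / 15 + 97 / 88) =-1719 / 880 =-1.95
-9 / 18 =-1 / 2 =-0.50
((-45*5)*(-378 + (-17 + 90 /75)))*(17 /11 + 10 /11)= 217485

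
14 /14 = 1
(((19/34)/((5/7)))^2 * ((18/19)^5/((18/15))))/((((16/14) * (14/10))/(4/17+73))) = 1200761415/67396534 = 17.82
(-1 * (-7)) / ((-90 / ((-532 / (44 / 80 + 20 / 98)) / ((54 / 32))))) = 5839232 / 179577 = 32.52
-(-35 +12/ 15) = 171/ 5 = 34.20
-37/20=-1.85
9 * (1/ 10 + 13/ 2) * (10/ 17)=594/ 17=34.94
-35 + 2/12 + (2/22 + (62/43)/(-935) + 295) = 62781563/241230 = 260.26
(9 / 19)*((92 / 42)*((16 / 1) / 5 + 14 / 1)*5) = 89.23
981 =981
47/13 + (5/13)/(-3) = 136/39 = 3.49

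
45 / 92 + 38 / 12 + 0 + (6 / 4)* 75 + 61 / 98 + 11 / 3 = 1628897 / 13524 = 120.44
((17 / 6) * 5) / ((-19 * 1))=-0.75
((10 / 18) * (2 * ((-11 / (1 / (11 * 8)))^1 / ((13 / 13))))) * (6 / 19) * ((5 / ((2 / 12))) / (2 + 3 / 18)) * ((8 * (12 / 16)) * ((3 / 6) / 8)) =-1763.56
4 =4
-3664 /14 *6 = -10992 /7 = -1570.29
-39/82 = -0.48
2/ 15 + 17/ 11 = 277/ 165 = 1.68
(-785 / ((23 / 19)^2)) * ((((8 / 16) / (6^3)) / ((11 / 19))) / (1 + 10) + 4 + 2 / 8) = -62961062375 / 27651888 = -2276.92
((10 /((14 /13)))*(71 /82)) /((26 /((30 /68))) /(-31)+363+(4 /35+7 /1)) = 2145975 /98279788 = 0.02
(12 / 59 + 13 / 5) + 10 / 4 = 3129 / 590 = 5.30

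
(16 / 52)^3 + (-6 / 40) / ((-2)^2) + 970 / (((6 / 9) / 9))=2301575729 / 175760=13094.99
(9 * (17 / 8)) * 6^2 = 1377 / 2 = 688.50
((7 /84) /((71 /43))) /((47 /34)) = 731 /20022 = 0.04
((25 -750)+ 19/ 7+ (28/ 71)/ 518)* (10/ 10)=-13282098/ 18389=-722.28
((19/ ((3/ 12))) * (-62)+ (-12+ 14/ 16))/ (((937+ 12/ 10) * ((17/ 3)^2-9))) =-1700325/ 7805824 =-0.22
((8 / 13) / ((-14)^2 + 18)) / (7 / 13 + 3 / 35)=35 / 7597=0.00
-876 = -876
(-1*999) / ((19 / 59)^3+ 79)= -68391207 / 5410600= -12.64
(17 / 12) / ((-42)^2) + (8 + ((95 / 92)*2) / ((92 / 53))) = 102914579 / 11197872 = 9.19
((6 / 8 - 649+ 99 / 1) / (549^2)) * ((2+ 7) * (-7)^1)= 15379 / 133956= 0.11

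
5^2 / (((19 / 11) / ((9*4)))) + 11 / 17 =168509 / 323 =521.70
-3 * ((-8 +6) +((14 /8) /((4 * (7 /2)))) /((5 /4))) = 57 /10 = 5.70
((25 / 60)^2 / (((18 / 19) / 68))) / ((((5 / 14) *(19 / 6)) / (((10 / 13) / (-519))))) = -2975 / 182169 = -0.02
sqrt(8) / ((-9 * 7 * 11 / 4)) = -8 * sqrt(2) / 693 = -0.02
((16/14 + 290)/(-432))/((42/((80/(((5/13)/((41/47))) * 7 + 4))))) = -0.18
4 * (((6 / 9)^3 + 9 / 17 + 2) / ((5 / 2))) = 4.52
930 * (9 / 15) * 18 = 10044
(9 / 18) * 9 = 9 / 2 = 4.50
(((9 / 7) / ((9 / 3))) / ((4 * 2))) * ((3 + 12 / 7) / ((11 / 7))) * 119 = 153 / 8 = 19.12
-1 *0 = 0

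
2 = 2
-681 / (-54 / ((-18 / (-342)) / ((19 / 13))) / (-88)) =-129844 / 3249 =-39.96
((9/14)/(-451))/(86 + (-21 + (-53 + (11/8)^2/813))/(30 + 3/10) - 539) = 35472816/11334202613503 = 0.00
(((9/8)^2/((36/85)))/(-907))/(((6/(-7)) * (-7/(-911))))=232305/464384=0.50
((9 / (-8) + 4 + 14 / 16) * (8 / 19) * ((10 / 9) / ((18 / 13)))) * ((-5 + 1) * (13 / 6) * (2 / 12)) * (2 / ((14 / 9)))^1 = -8450 / 3591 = -2.35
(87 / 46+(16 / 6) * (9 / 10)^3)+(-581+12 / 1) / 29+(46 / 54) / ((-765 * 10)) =-5436874304 / 344422125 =-15.79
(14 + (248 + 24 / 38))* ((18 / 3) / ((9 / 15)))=49900 / 19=2626.32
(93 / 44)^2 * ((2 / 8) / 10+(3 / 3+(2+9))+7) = 6581889 / 77440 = 84.99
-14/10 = -7/5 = -1.40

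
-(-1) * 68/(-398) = -34/199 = -0.17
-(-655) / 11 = 655 / 11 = 59.55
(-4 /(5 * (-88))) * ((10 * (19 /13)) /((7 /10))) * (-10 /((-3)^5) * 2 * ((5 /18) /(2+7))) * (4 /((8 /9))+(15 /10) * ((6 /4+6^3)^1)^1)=16625 /104247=0.16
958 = 958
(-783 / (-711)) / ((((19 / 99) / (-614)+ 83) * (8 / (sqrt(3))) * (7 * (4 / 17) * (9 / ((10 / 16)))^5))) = 5202690625 * sqrt(3) / 3199070820635246592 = 0.00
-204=-204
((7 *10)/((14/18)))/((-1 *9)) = -10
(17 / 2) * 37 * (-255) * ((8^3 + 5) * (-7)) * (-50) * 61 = -885215995125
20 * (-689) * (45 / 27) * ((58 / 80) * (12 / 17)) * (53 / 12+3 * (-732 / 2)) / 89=1311053315 / 9078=144420.94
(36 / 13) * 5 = 180 / 13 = 13.85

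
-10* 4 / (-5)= 8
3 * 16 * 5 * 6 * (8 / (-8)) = -1440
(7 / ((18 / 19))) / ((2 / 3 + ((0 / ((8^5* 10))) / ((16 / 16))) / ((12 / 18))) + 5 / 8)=5.72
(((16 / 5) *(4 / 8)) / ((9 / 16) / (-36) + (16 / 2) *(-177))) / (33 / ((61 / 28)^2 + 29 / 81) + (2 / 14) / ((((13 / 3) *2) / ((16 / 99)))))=-5663321664 / 32417880640625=-0.00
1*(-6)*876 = -5256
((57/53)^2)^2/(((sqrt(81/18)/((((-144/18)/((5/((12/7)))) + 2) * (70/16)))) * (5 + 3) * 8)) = -45742671 * sqrt(2)/2019963136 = -0.03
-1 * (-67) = 67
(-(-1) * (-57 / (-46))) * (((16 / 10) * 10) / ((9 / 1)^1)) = 2.20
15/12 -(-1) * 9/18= 1.75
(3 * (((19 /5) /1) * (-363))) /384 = -6897 /640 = -10.78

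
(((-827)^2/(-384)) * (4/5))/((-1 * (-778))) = -683929/373440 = -1.83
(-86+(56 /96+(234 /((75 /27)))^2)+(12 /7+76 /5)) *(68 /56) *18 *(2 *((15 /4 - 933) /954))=-1110211018041 /3710000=-299248.25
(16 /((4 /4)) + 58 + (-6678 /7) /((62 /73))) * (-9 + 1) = 260216 /31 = 8394.06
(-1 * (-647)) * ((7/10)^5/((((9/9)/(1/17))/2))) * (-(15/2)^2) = -97867161/136000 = -719.61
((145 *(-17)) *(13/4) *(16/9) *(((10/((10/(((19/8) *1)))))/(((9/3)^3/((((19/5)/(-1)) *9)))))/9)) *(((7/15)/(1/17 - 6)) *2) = -275324231/368145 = -747.87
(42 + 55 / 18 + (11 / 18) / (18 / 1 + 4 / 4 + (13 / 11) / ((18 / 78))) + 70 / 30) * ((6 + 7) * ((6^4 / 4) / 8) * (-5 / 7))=-397420335 / 22288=-17831.13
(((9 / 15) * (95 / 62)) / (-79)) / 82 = -57 / 401636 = -0.00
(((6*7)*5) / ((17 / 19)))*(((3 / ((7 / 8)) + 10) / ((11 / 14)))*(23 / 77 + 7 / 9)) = 26647120 / 6171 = 4318.12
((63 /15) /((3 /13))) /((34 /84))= 44.96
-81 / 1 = -81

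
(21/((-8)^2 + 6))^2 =9/100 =0.09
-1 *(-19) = 19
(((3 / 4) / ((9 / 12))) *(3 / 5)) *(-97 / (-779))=291 / 3895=0.07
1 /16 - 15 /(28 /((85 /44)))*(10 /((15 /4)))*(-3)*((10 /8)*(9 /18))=1613 /308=5.24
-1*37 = -37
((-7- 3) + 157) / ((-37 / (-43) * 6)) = 2107 / 74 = 28.47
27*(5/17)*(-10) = -1350/17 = -79.41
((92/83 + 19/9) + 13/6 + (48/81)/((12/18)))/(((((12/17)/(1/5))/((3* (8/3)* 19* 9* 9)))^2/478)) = 3029557666500/83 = 36500694777.11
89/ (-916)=-89/ 916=-0.10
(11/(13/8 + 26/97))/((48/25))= 26675/8814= 3.03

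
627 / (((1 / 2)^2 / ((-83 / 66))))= -3154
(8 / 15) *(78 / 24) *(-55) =-286 / 3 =-95.33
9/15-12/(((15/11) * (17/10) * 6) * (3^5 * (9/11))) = 332191/557685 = 0.60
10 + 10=20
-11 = -11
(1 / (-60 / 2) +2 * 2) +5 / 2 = 97 / 15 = 6.47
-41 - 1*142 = -183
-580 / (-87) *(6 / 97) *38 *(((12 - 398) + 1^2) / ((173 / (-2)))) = 1170400 / 16781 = 69.75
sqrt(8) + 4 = 2 * sqrt(2) + 4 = 6.83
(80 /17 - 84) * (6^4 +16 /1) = -1768576 /17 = -104033.88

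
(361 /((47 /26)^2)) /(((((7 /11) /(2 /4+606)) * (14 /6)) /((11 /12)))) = 8954473957 /216482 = 41363.60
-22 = -22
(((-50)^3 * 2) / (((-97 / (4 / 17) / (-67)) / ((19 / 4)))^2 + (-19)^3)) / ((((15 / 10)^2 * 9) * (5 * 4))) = 8102645000 / 90011162601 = 0.09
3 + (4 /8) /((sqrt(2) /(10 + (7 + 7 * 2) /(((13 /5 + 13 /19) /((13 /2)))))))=3 + 825 * sqrt(2) /64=21.23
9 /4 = 2.25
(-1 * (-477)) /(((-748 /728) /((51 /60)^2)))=-737919 /2200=-335.42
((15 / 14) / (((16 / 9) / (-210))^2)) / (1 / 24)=5740875 / 16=358804.69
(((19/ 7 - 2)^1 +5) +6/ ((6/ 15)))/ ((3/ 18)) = 870/ 7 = 124.29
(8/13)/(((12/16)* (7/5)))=160/273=0.59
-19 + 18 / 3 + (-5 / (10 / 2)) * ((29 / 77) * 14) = -201 / 11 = -18.27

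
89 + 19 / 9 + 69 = 1441 / 9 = 160.11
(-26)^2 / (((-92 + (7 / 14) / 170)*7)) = -229840 / 218953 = -1.05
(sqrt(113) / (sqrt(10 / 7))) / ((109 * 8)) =sqrt(7910) / 8720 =0.01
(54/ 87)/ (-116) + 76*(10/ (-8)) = -159799/ 1682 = -95.01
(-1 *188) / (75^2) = -188 / 5625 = -0.03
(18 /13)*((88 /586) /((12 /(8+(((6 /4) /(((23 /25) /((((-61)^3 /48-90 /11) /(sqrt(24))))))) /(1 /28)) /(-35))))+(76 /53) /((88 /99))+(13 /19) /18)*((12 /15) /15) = 37204744 /287674725+2501111*sqrt(6) /5256420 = 1.29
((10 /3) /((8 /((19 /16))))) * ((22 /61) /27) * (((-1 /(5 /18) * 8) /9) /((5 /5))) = -0.02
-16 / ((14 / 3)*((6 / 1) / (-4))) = 16 / 7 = 2.29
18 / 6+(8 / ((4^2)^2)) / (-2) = 191 / 64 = 2.98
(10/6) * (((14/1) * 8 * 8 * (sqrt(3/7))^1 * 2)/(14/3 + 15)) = 1280 * sqrt(21)/59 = 99.42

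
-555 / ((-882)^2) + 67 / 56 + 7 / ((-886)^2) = 121698248711 / 101777871384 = 1.20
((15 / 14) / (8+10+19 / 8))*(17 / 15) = 68 / 1141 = 0.06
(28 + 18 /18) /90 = 29 /90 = 0.32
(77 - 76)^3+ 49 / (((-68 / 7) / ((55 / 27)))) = -17029 / 1836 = -9.28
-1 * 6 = -6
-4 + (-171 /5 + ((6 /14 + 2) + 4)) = -1112 /35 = -31.77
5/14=0.36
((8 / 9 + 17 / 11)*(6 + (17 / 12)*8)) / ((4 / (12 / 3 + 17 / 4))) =3133 / 36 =87.03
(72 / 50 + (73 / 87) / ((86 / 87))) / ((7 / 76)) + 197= 238489 / 1075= 221.85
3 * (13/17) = 39/17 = 2.29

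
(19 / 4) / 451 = 0.01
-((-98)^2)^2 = -92236816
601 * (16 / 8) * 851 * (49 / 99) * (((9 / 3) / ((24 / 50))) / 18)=626527475 / 3564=175793.34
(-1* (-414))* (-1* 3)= -1242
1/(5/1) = 0.20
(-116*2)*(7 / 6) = -812 / 3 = -270.67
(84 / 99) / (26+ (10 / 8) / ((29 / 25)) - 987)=-3248 / 3674583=-0.00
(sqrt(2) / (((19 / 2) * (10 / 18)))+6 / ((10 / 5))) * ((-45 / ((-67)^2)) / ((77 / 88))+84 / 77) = 6716088 * sqrt(2) / 32837035+1119348 / 345653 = 3.53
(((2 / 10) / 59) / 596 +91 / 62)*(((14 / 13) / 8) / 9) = 55998887 / 2550796560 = 0.02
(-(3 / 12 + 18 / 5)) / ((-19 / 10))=77 / 38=2.03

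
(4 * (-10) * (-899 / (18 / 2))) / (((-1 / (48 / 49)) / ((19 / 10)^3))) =-98659856 / 3675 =-26846.22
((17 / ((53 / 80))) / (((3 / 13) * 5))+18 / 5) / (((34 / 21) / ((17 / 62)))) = 71897 / 16430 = 4.38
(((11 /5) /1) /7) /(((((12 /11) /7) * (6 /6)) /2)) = 121 /30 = 4.03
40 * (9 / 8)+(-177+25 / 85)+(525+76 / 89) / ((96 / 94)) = 383.19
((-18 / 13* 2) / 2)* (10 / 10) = -18 / 13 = -1.38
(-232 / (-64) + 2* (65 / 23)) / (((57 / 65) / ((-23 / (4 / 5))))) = -184925 / 608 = -304.15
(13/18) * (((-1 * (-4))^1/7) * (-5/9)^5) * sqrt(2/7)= -81250 * sqrt(14)/26040609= -0.01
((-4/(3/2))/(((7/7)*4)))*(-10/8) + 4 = 29/6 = 4.83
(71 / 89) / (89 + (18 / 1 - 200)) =-71 / 8277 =-0.01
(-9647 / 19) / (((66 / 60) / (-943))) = 8270110 / 19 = 435268.95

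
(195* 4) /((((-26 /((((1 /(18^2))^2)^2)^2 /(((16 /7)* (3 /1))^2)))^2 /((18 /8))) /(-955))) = -11464775 /150773387442380238680440014094583958605100220416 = -0.00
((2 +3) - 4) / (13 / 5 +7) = 5 / 48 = 0.10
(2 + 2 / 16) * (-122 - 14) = -289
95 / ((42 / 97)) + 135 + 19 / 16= 119479 / 336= 355.59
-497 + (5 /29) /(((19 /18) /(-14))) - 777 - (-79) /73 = -51292553 /40223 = -1275.20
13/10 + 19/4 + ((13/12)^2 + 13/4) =7541/720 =10.47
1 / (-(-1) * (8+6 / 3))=0.10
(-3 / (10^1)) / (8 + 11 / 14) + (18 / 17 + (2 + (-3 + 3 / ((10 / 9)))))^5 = 930154879627309 / 5821413700000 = 159.78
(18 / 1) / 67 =18 / 67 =0.27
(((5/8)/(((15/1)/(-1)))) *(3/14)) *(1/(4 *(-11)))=1/4928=0.00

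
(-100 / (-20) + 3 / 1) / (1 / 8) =64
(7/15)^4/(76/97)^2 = 22591009/292410000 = 0.08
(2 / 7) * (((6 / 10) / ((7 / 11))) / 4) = 33 / 490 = 0.07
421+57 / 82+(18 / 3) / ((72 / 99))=70511 / 164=429.95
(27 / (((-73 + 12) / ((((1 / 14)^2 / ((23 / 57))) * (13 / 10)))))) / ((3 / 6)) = -20007 / 1374940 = -0.01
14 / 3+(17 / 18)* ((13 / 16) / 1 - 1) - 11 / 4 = 167 / 96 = 1.74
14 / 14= 1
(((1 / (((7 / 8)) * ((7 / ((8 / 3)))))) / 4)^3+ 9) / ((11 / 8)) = 228742424 / 34941753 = 6.55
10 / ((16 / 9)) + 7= 101 / 8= 12.62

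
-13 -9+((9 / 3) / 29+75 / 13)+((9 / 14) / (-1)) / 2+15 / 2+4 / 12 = -272833 / 31668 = -8.62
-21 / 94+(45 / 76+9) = 33465 / 3572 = 9.37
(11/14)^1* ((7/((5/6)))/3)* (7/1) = 77/5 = 15.40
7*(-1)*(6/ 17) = -42/ 17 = -2.47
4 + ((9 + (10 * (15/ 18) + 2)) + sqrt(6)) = sqrt(6) + 70/ 3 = 25.78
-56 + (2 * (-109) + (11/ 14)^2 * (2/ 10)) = -268399/ 980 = -273.88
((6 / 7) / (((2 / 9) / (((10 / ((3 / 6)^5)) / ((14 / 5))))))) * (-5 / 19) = -108000 / 931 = -116.00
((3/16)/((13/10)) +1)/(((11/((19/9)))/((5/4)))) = 11305/41184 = 0.27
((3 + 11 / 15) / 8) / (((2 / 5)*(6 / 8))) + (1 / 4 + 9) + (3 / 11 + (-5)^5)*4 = -4945289 / 396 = -12488.10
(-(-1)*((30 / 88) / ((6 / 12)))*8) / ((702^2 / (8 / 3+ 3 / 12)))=175 / 5420844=0.00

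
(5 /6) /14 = 5 /84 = 0.06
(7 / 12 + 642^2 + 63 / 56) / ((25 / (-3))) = -9891977 / 200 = -49459.88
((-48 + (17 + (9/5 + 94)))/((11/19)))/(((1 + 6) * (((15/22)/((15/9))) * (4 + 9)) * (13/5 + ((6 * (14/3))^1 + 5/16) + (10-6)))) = 384/4459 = 0.09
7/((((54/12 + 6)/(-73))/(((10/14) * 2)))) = -1460/21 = -69.52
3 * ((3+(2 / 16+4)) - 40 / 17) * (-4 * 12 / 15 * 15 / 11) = -1062 / 17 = -62.47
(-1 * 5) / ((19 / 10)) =-50 / 19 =-2.63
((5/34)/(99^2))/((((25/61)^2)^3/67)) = 3451865082187/16271191406250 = 0.21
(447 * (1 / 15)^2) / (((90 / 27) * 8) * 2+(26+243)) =149 / 24175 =0.01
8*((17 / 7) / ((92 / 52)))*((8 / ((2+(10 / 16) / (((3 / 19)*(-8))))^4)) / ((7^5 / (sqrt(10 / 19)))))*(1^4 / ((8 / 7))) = 141331267584*sqrt(190) / 3013797627697507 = 0.00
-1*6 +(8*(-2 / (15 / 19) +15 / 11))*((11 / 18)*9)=-862 / 15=-57.47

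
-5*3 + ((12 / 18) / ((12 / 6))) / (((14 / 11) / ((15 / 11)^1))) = -205 / 14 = -14.64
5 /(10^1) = 1 /2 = 0.50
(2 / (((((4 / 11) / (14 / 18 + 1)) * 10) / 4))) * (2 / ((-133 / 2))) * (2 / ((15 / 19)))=-0.30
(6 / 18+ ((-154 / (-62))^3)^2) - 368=-353649419876 / 2662511043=-132.83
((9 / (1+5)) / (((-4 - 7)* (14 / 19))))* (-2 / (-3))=-19 / 154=-0.12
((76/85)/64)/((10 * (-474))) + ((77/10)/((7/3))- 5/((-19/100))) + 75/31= 121635176489/3796929600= 32.04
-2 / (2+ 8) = -1 / 5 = -0.20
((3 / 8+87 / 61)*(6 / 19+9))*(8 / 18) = 17287 / 2318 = 7.46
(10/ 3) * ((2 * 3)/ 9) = 20/ 9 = 2.22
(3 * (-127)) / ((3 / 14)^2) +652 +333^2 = 309731 / 3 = 103243.67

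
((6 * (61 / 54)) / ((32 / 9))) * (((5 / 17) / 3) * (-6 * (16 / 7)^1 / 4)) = -305 / 476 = -0.64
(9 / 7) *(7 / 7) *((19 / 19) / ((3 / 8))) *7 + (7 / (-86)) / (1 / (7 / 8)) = 16463 / 688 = 23.93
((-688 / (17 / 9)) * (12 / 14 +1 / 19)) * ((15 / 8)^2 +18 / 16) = -13907619 / 9044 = -1537.77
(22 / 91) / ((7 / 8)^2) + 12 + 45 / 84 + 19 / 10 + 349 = 32439357 / 89180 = 363.75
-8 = -8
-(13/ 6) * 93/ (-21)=403/ 42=9.60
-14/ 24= -0.58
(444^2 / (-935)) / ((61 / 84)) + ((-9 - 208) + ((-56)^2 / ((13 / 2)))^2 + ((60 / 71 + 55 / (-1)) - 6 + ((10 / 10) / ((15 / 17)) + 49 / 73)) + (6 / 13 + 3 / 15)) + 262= 34840971890674561 / 149875489335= 232466.11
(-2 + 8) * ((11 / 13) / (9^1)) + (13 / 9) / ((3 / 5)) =1043 / 351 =2.97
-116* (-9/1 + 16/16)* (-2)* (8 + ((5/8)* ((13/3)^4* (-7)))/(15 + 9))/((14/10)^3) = 3172668875/83349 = 38064.87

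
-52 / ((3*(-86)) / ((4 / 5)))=104 / 645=0.16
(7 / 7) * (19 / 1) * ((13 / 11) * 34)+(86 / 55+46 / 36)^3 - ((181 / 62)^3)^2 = 1152908994920141191681 / 6889151473364952000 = 167.35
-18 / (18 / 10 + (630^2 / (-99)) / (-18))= -990 / 12349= -0.08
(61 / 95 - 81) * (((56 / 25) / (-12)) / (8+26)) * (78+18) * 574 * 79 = 77542385536 / 40375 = 1920554.44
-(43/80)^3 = -79507/512000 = -0.16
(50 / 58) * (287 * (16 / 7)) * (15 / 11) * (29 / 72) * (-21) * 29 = -2080750 / 11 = -189159.09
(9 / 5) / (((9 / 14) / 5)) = 14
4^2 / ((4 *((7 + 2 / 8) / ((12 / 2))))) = 96 / 29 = 3.31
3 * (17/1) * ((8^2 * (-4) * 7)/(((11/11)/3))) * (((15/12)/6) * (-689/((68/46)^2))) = 306164040/17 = 18009649.41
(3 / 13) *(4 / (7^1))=12 / 91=0.13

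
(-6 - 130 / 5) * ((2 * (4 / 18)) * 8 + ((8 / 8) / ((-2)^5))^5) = -1073741815 / 9437184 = -113.78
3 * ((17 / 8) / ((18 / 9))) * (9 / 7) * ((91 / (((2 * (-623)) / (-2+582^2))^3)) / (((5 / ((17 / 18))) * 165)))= -8576984.22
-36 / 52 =-0.69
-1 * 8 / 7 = -8 / 7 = -1.14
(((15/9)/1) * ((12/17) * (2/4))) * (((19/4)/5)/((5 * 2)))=19/340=0.06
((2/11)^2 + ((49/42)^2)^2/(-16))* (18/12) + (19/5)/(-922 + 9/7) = -6911638457/53902886400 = -0.13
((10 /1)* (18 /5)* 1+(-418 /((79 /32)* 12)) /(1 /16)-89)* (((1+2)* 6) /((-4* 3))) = 66065 /158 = 418.13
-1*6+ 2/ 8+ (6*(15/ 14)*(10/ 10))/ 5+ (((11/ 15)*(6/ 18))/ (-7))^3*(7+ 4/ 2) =-62020949/ 13891500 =-4.46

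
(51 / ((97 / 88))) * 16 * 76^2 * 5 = 2073815040 / 97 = 21379536.49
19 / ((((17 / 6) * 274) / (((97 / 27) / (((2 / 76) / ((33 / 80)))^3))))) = 50476060041 / 149056000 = 338.64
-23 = -23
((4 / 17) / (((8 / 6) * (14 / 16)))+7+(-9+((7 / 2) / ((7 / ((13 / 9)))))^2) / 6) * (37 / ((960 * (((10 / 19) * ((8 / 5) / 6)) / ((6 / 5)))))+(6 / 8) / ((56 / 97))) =9.43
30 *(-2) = -60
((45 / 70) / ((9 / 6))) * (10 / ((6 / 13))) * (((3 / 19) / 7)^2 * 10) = 5850 / 123823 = 0.05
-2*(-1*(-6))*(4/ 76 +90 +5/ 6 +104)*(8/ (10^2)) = -88868/ 475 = -187.09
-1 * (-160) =160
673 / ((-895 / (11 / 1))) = -7403 / 895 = -8.27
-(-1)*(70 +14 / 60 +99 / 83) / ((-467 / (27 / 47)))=-1600659 / 18217670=-0.09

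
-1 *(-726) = 726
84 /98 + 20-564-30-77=-4551 /7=-650.14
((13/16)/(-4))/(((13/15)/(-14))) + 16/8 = 169/32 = 5.28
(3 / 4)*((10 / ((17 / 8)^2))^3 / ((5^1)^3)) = 1572864 / 24137569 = 0.07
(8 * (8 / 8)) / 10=4 / 5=0.80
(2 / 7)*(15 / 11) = 30 / 77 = 0.39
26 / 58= 13 / 29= 0.45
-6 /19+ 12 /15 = 46 /95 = 0.48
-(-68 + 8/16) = 135/2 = 67.50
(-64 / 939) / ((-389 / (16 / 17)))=1024 / 6209607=0.00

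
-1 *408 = -408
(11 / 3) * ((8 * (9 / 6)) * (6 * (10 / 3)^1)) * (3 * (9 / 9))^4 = 71280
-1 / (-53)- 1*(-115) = 6096 / 53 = 115.02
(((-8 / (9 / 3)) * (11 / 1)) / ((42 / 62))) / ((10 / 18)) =-2728 / 35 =-77.94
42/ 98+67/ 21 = 76/ 21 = 3.62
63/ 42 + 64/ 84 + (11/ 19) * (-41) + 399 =301265/ 798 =377.53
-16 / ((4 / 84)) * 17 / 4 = -1428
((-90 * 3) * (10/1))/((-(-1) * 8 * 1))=-675/2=-337.50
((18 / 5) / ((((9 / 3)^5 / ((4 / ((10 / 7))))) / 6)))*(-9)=-56 / 25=-2.24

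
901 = 901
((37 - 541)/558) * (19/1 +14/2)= -728/31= -23.48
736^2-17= 541679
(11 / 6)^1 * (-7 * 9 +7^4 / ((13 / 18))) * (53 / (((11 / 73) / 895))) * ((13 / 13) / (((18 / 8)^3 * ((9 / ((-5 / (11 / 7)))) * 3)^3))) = -22381489240460000 / 82759712607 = -270439.43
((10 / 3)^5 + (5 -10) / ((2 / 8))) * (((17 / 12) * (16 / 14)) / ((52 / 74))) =59843060 / 66339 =902.08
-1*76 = -76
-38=-38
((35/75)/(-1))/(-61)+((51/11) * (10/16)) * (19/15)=296161/80520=3.68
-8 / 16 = -1 / 2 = -0.50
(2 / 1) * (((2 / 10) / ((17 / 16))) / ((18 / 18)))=32 / 85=0.38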